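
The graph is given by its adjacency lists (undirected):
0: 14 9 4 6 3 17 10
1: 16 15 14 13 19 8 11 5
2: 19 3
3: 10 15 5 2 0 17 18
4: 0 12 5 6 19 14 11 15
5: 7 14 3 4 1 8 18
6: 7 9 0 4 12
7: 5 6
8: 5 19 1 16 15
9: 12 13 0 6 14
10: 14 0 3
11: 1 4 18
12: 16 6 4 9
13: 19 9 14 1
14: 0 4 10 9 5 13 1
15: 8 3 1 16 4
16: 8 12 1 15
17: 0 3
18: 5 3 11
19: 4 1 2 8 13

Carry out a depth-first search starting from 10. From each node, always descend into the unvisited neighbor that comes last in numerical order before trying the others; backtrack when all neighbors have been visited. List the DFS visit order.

Visit 10
10 → 14
14 → 13
13 → 19
19 → 8
8 → 16
16 → 15
15 → 4
4 → 12
12 → 9
9 → 6
6 → 7
7 → 5
5 → 18
18 → 11
11 → 1
18 → 3
3 → 17
17 → 0
3 → 2

10 → 14 → 13 → 19 → 8 → 16 → 15 → 4 → 12 → 9 → 6 → 7 → 5 → 18 → 11 → 1 → 3 → 17 → 0 → 2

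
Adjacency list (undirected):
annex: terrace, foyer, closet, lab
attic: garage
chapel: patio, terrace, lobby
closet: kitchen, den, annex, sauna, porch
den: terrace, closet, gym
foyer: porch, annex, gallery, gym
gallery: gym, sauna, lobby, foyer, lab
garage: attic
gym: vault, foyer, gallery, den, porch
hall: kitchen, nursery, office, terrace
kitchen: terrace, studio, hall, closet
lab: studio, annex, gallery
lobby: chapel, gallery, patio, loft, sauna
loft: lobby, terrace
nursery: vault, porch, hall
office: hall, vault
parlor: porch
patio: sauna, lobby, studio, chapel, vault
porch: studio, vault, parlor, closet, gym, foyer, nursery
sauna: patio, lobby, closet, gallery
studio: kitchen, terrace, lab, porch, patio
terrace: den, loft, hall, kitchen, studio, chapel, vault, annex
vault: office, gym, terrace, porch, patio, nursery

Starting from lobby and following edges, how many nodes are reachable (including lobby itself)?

21

BFS from lobby visits: lobby, chapel, gallery, loft, patio, sauna, terrace, foyer, gym, lab, studio, vault, closet, annex, den, hall, kitchen, porch, nursery, office, parlor
Reachable nodes: 21 of 23 total.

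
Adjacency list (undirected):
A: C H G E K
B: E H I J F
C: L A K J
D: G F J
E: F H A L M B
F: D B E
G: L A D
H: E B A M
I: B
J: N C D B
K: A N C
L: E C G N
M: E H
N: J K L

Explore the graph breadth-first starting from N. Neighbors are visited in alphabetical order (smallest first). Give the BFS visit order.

Visit N; enqueue J, K, L → queue [J, K, L]
Visit J; enqueue B, C, D → queue [K, L, B, C, D]
Visit K; enqueue A → queue [L, B, C, D, A]
Visit L; enqueue E, G → queue [B, C, D, A, E, G]
Visit B; enqueue F, H, I → queue [C, D, A, E, G, F, H, I]
Visit C → queue [D, A, E, G, F, H, I]
Visit D → queue [A, E, G, F, H, I]
Visit A → queue [E, G, F, H, I]
Visit E; enqueue M → queue [G, F, H, I, M]
Visit G → queue [F, H, I, M]
Visit F → queue [H, I, M]
Visit H → queue [I, M]
Visit I → queue [M]
Visit M → queue []

N J K L B C D A E G F H I M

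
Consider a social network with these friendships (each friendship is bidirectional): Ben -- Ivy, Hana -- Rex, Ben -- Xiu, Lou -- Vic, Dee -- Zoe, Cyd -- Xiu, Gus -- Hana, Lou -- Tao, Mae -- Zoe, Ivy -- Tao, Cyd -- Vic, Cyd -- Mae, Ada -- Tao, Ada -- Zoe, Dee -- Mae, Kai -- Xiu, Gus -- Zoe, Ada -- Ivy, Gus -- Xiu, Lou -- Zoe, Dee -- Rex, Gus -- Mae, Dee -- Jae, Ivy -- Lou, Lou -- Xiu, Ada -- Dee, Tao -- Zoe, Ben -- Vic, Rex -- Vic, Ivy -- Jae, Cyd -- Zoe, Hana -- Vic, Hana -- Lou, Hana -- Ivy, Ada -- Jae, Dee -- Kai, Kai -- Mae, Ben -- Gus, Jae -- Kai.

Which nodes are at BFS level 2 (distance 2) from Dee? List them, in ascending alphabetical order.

Cyd, Gus, Hana, Ivy, Lou, Tao, Vic, Xiu

Level 0: Dee
Level 1: Ada, Jae, Kai, Mae, Rex, Zoe
Level 2: Cyd, Gus, Hana, Ivy, Lou, Tao, Vic, Xiu
Level 3: Ben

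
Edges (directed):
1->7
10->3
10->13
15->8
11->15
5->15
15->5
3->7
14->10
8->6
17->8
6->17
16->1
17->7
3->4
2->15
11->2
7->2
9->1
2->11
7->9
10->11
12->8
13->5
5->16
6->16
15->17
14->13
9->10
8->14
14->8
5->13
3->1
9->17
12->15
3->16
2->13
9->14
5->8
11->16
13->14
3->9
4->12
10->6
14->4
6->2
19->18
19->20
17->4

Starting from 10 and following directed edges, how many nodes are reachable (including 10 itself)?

17

BFS from 10 visits: 10, 3, 6, 11, 13, 1, 4, 7, 9, 16, 2, 17, 15, 5, 14, 12, 8
Reachable nodes: 17 of 20 total.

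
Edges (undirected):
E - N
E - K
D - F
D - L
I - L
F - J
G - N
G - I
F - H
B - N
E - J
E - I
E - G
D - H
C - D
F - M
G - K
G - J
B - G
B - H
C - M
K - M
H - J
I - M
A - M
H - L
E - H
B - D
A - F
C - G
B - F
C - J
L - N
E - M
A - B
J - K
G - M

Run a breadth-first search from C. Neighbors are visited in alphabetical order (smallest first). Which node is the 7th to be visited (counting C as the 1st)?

F

Visit C; enqueue D, G, J, M → queue [D, G, J, M]
Visit D; enqueue B, F, H, L → queue [G, J, M, B, F, H, L]
Visit G; enqueue E, I, K, N → queue [J, M, B, F, H, L, E, I, K, N]
Visit J → queue [M, B, F, H, L, E, I, K, N]
Visit M; enqueue A → queue [B, F, H, L, E, I, K, N, A]
Visit B → queue [F, H, L, E, I, K, N, A]
Visit F → queue [H, L, E, I, K, N, A]
Visit H → queue [L, E, I, K, N, A]
Visit L → queue [E, I, K, N, A]
Visit E → queue [I, K, N, A]
Visit I → queue [K, N, A]
Visit K → queue [N, A]
Visit N → queue [A]
Visit A → queue []

Visit order: C, D, G, J, M, B, F, H, L, E, I, K, N, A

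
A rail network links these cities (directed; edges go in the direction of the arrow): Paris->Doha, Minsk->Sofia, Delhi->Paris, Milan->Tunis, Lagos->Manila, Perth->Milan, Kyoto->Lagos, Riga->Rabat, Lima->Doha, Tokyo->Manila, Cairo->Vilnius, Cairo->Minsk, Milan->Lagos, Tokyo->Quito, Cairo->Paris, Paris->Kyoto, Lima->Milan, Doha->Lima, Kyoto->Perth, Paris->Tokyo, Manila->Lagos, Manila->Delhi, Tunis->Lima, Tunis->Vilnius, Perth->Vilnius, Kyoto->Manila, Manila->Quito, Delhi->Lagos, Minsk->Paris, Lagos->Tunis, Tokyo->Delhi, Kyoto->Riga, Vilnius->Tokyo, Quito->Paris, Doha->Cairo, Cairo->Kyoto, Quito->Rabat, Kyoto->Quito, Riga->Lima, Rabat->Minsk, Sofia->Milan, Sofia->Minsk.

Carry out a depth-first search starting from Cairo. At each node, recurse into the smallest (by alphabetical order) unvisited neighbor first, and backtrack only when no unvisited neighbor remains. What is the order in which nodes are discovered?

Visit Cairo
Cairo → Kyoto
Kyoto → Lagos
Lagos → Manila
Manila → Delhi
Delhi → Paris
Paris → Doha
Doha → Lima
Lima → Milan
Milan → Tunis
Tunis → Vilnius
Vilnius → Tokyo
Tokyo → Quito
Quito → Rabat
Rabat → Minsk
Minsk → Sofia
Kyoto → Perth
Kyoto → Riga

Cairo → Kyoto → Lagos → Manila → Delhi → Paris → Doha → Lima → Milan → Tunis → Vilnius → Tokyo → Quito → Rabat → Minsk → Sofia → Perth → Riga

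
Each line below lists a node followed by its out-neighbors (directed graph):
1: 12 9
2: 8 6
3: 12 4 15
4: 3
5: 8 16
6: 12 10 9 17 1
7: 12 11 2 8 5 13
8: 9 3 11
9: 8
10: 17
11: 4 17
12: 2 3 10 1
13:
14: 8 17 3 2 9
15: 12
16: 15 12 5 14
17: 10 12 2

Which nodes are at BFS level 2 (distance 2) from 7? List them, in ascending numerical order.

1, 3, 4, 6, 9, 10, 16, 17

Level 0: 7
Level 1: 2, 5, 8, 11, 12, 13
Level 2: 1, 3, 4, 6, 9, 10, 16, 17
Level 3: 14, 15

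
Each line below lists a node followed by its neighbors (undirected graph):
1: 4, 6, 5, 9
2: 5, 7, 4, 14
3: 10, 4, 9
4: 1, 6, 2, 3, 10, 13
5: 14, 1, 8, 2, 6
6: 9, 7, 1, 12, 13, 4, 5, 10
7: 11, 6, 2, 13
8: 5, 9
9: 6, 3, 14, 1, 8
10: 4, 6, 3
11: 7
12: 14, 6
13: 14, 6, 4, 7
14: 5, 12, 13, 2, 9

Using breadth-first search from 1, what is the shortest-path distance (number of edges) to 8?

Level 0: 1
Level 1: 4, 5, 6, 9
Level 2: 2, 3, 7, 8, 10, 12, 13, 14
Level 3: 11
8 first appears at level 2.

2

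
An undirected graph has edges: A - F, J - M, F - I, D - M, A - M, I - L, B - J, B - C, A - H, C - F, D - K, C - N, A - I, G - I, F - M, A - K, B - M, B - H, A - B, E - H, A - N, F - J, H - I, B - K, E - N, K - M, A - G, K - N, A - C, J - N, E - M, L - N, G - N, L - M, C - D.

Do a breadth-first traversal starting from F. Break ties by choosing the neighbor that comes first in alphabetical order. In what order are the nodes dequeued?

F -> A -> C -> I -> J -> M -> B -> G -> H -> K -> N -> D -> L -> E

Visit F; enqueue A, C, I, J, M → queue [A, C, I, J, M]
Visit A; enqueue B, G, H, K, N → queue [C, I, J, M, B, G, H, K, N]
Visit C; enqueue D → queue [I, J, M, B, G, H, K, N, D]
Visit I; enqueue L → queue [J, M, B, G, H, K, N, D, L]
Visit J → queue [M, B, G, H, K, N, D, L]
Visit M; enqueue E → queue [B, G, H, K, N, D, L, E]
Visit B → queue [G, H, K, N, D, L, E]
Visit G → queue [H, K, N, D, L, E]
Visit H → queue [K, N, D, L, E]
Visit K → queue [N, D, L, E]
Visit N → queue [D, L, E]
Visit D → queue [L, E]
Visit L → queue [E]
Visit E → queue []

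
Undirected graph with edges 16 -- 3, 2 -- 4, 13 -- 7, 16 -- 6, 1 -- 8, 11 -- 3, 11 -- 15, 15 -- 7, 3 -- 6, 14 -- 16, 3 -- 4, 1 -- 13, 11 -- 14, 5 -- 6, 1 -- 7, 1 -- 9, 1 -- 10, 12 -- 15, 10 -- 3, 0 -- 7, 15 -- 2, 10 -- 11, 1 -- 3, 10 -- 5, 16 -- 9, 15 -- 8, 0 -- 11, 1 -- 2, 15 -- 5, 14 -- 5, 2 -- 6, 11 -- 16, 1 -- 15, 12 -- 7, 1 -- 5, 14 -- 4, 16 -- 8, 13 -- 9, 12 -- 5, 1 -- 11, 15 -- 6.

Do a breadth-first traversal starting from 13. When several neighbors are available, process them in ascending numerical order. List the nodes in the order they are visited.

13, 1, 7, 9, 2, 3, 5, 8, 10, 11, 15, 0, 12, 16, 4, 6, 14

Visit 13; enqueue 1, 7, 9 → queue [1, 7, 9]
Visit 1; enqueue 2, 3, 5, 8, 10, 11, 15 → queue [7, 9, 2, 3, 5, 8, 10, 11, 15]
Visit 7; enqueue 0, 12 → queue [9, 2, 3, 5, 8, 10, 11, 15, 0, 12]
Visit 9; enqueue 16 → queue [2, 3, 5, 8, 10, 11, 15, 0, 12, 16]
Visit 2; enqueue 4, 6 → queue [3, 5, 8, 10, 11, 15, 0, 12, 16, 4, 6]
Visit 3 → queue [5, 8, 10, 11, 15, 0, 12, 16, 4, 6]
Visit 5; enqueue 14 → queue [8, 10, 11, 15, 0, 12, 16, 4, 6, 14]
Visit 8 → queue [10, 11, 15, 0, 12, 16, 4, 6, 14]
Visit 10 → queue [11, 15, 0, 12, 16, 4, 6, 14]
Visit 11 → queue [15, 0, 12, 16, 4, 6, 14]
Visit 15 → queue [0, 12, 16, 4, 6, 14]
Visit 0 → queue [12, 16, 4, 6, 14]
Visit 12 → queue [16, 4, 6, 14]
Visit 16 → queue [4, 6, 14]
Visit 4 → queue [6, 14]
Visit 6 → queue [14]
Visit 14 → queue []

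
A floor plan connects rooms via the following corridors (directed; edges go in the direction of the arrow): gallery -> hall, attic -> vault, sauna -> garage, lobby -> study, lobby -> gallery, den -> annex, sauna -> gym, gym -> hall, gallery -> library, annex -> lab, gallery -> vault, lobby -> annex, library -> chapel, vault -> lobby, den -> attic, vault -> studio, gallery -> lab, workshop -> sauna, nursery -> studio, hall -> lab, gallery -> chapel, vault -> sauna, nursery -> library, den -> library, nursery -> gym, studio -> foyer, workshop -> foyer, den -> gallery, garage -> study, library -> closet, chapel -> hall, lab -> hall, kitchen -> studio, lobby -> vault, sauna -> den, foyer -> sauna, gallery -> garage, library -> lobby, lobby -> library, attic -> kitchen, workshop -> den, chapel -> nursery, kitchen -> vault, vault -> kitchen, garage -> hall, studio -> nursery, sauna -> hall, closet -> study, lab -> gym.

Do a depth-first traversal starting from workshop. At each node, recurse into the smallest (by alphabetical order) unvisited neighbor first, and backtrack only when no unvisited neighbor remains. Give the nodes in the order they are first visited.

Visit workshop
workshop → den
den → annex
annex → lab
lab → gym
gym → hall
den → attic
attic → kitchen
kitchen → studio
studio → foyer
foyer → sauna
sauna → garage
garage → study
studio → nursery
nursery → library
library → chapel
library → closet
library → lobby
lobby → gallery
gallery → vault

workshop → den → annex → lab → gym → hall → attic → kitchen → studio → foyer → sauna → garage → study → nursery → library → chapel → closet → lobby → gallery → vault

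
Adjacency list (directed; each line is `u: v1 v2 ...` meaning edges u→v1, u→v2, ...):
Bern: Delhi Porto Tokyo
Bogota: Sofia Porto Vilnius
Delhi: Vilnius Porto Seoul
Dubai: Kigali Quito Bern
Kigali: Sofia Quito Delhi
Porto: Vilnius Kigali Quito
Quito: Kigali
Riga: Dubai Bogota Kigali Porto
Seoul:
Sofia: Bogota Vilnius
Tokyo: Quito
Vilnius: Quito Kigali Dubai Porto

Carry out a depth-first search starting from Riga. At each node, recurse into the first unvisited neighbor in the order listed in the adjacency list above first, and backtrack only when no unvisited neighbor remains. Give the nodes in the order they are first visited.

Visit Riga
Riga → Dubai
Dubai → Kigali
Kigali → Sofia
Sofia → Bogota
Bogota → Porto
Porto → Vilnius
Vilnius → Quito
Kigali → Delhi
Delhi → Seoul
Dubai → Bern
Bern → Tokyo

Riga Dubai Kigali Sofia Bogota Porto Vilnius Quito Delhi Seoul Bern Tokyo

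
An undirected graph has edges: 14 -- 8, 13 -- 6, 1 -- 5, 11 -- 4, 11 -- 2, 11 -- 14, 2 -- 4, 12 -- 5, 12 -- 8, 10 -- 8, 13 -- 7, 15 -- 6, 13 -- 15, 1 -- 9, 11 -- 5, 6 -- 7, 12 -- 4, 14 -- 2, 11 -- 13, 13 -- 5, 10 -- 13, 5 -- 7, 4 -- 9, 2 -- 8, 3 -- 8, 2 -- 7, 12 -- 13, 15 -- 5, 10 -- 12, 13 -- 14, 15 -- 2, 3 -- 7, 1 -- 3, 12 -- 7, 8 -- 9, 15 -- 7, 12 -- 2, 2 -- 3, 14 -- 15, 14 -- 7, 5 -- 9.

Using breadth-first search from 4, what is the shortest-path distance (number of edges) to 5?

2

Level 0: 4
Level 1: 2, 9, 11, 12
Level 2: 1, 3, 5, 7, 8, 10, 13, 14, 15
Level 3: 6
5 first appears at level 2.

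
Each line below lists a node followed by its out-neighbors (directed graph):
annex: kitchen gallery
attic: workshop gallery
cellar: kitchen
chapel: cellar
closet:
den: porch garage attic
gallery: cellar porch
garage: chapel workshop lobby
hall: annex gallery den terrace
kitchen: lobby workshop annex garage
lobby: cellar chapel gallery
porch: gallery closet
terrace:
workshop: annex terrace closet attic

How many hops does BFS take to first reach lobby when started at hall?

3

Level 0: hall
Level 1: annex, den, gallery, terrace
Level 2: attic, cellar, garage, kitchen, porch
Level 3: chapel, closet, lobby, workshop
lobby first appears at level 3.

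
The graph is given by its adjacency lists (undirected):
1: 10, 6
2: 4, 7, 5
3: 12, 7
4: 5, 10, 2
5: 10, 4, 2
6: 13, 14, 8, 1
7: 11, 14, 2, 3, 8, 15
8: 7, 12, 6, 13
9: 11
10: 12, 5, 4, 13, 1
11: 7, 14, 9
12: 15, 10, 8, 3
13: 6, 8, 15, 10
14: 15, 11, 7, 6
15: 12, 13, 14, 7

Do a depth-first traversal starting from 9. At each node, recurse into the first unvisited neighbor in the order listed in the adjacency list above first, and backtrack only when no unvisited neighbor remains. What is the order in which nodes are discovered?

Visit 9
9 → 11
11 → 7
7 → 14
14 → 15
15 → 12
12 → 10
10 → 5
5 → 4
4 → 2
10 → 13
13 → 6
6 → 8
6 → 1
12 → 3

9, 11, 7, 14, 15, 12, 10, 5, 4, 2, 13, 6, 8, 1, 3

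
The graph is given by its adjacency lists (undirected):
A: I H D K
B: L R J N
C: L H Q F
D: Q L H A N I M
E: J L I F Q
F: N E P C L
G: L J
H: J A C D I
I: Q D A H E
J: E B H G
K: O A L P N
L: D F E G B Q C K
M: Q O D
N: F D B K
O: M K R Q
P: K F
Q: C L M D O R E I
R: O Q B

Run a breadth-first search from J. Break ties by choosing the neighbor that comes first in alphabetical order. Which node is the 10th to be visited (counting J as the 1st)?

I

Visit J; enqueue B, E, G, H → queue [B, E, G, H]
Visit B; enqueue L, N, R → queue [E, G, H, L, N, R]
Visit E; enqueue F, I, Q → queue [G, H, L, N, R, F, I, Q]
Visit G → queue [H, L, N, R, F, I, Q]
Visit H; enqueue A, C, D → queue [L, N, R, F, I, Q, A, C, D]
Visit L; enqueue K → queue [N, R, F, I, Q, A, C, D, K]
Visit N → queue [R, F, I, Q, A, C, D, K]
Visit R; enqueue O → queue [F, I, Q, A, C, D, K, O]
Visit F; enqueue P → queue [I, Q, A, C, D, K, O, P]
Visit I → queue [Q, A, C, D, K, O, P]
Visit Q; enqueue M → queue [A, C, D, K, O, P, M]
Visit A → queue [C, D, K, O, P, M]
Visit C → queue [D, K, O, P, M]
Visit D → queue [K, O, P, M]
Visit K → queue [O, P, M]
Visit O → queue [P, M]
Visit P → queue [M]
Visit M → queue []

Visit order: J, B, E, G, H, L, N, R, F, I, Q, A, C, D, K, O, P, M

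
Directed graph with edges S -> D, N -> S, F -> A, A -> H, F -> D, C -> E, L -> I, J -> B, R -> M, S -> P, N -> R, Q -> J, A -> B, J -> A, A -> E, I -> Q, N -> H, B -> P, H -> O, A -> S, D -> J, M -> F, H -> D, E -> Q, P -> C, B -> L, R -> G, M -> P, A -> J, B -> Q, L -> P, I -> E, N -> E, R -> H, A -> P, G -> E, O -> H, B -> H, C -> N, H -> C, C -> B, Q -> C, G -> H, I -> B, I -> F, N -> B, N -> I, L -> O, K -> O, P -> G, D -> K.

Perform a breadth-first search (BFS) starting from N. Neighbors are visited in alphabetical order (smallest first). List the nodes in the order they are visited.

N, B, E, H, I, R, S, L, P, Q, C, D, O, F, G, M, J, K, A

Visit N; enqueue B, E, H, I, R, S → queue [B, E, H, I, R, S]
Visit B; enqueue L, P, Q → queue [E, H, I, R, S, L, P, Q]
Visit E → queue [H, I, R, S, L, P, Q]
Visit H; enqueue C, D, O → queue [I, R, S, L, P, Q, C, D, O]
Visit I; enqueue F → queue [R, S, L, P, Q, C, D, O, F]
Visit R; enqueue G, M → queue [S, L, P, Q, C, D, O, F, G, M]
Visit S → queue [L, P, Q, C, D, O, F, G, M]
Visit L → queue [P, Q, C, D, O, F, G, M]
Visit P → queue [Q, C, D, O, F, G, M]
Visit Q; enqueue J → queue [C, D, O, F, G, M, J]
Visit C → queue [D, O, F, G, M, J]
Visit D; enqueue K → queue [O, F, G, M, J, K]
Visit O → queue [F, G, M, J, K]
Visit F; enqueue A → queue [G, M, J, K, A]
Visit G → queue [M, J, K, A]
Visit M → queue [J, K, A]
Visit J → queue [K, A]
Visit K → queue [A]
Visit A → queue []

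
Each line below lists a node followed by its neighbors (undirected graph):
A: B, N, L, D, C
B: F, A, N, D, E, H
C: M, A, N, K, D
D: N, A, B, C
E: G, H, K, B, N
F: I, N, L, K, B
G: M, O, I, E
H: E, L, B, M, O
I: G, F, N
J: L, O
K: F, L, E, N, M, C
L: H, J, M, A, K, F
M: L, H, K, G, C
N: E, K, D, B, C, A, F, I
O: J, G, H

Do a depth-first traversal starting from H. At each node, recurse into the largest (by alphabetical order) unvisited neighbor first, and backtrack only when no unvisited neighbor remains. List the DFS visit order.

H -> O -> J -> L -> M -> K -> N -> I -> G -> E -> B -> F -> D -> C -> A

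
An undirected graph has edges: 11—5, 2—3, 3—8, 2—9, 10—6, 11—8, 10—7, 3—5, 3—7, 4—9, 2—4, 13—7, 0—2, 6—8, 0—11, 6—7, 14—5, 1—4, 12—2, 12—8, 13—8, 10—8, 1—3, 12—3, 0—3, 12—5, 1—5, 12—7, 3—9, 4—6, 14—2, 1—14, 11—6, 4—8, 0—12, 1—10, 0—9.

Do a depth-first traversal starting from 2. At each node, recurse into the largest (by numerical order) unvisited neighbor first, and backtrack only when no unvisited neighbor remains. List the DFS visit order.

Visit 2
2 → 14
14 → 5
5 → 12
12 → 8
8 → 13
13 → 7
7 → 10
10 → 6
6 → 11
11 → 0
0 → 9
9 → 4
4 → 1
1 → 3

2 -> 14 -> 5 -> 12 -> 8 -> 13 -> 7 -> 10 -> 6 -> 11 -> 0 -> 9 -> 4 -> 1 -> 3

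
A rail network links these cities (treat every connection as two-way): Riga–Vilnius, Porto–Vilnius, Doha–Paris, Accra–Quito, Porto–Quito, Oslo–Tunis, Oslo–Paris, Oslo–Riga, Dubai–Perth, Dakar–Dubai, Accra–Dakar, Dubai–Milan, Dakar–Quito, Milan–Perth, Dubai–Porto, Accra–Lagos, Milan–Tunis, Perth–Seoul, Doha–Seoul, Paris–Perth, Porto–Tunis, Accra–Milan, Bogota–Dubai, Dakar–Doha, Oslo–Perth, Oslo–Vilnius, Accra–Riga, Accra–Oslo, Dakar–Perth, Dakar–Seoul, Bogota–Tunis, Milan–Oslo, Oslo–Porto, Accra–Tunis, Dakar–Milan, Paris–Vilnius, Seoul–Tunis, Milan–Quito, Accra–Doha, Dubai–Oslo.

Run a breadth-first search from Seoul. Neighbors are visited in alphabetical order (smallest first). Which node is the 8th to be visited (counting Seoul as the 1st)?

Visit Seoul; enqueue Dakar, Doha, Perth, Tunis → queue [Dakar, Doha, Perth, Tunis]
Visit Dakar; enqueue Accra, Dubai, Milan, Quito → queue [Doha, Perth, Tunis, Accra, Dubai, Milan, Quito]
Visit Doha; enqueue Paris → queue [Perth, Tunis, Accra, Dubai, Milan, Quito, Paris]
Visit Perth; enqueue Oslo → queue [Tunis, Accra, Dubai, Milan, Quito, Paris, Oslo]
Visit Tunis; enqueue Bogota, Porto → queue [Accra, Dubai, Milan, Quito, Paris, Oslo, Bogota, Porto]
Visit Accra; enqueue Lagos, Riga → queue [Dubai, Milan, Quito, Paris, Oslo, Bogota, Porto, Lagos, Riga]
Visit Dubai → queue [Milan, Quito, Paris, Oslo, Bogota, Porto, Lagos, Riga]
Visit Milan → queue [Quito, Paris, Oslo, Bogota, Porto, Lagos, Riga]
Visit Quito → queue [Paris, Oslo, Bogota, Porto, Lagos, Riga]
Visit Paris; enqueue Vilnius → queue [Oslo, Bogota, Porto, Lagos, Riga, Vilnius]
Visit Oslo → queue [Bogota, Porto, Lagos, Riga, Vilnius]
Visit Bogota → queue [Porto, Lagos, Riga, Vilnius]
Visit Porto → queue [Lagos, Riga, Vilnius]
Visit Lagos → queue [Riga, Vilnius]
Visit Riga → queue [Vilnius]
Visit Vilnius → queue []

Visit order: Seoul, Dakar, Doha, Perth, Tunis, Accra, Dubai, Milan, Quito, Paris, Oslo, Bogota, Porto, Lagos, Riga, Vilnius

Milan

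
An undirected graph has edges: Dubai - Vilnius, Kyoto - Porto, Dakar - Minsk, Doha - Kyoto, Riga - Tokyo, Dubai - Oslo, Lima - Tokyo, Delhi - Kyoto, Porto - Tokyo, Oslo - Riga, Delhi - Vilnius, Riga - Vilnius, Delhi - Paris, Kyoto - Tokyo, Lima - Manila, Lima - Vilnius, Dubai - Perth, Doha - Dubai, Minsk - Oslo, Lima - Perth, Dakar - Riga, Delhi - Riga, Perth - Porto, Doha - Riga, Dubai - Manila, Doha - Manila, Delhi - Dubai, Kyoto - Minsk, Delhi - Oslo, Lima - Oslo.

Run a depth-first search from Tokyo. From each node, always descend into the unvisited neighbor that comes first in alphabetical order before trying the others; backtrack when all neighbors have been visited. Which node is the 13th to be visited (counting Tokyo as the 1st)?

Perth

Visit Tokyo
Tokyo → Kyoto
Kyoto → Delhi
Delhi → Dubai
Dubai → Doha
Doha → Manila
Manila → Lima
Lima → Oslo
Oslo → Minsk
Minsk → Dakar
Dakar → Riga
Riga → Vilnius
Lima → Perth
Perth → Porto
Delhi → Paris

Visit order: Tokyo, Kyoto, Delhi, Dubai, Doha, Manila, Lima, Oslo, Minsk, Dakar, Riga, Vilnius, Perth, Porto, Paris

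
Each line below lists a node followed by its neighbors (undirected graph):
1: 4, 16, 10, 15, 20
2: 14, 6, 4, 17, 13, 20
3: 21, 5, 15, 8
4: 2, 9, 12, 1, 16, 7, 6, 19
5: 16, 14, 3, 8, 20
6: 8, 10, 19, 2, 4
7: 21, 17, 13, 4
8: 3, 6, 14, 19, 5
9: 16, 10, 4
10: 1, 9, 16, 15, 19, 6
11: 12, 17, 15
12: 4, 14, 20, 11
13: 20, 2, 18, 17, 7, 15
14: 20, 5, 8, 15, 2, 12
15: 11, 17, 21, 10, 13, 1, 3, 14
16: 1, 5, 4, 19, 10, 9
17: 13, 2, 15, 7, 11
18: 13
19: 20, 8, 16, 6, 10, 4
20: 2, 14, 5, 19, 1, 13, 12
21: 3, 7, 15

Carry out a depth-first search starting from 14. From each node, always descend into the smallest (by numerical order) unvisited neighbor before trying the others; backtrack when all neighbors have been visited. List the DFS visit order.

14 → 2 → 4 → 1 → 10 → 6 → 8 → 3 → 5 → 16 → 9 → 19 → 20 → 12 → 11 → 15 → 13 → 7 → 17 → 21 → 18

Visit 14
14 → 2
2 → 4
4 → 1
1 → 10
10 → 6
6 → 8
8 → 3
3 → 5
5 → 16
16 → 9
16 → 19
19 → 20
20 → 12
12 → 11
11 → 15
15 → 13
13 → 7
7 → 17
7 → 21
13 → 18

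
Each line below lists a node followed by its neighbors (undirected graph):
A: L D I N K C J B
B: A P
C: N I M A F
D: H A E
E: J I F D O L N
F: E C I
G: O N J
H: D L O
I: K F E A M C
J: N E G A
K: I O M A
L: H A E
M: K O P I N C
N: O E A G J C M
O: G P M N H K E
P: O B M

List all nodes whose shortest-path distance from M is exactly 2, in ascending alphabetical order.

Level 0: M
Level 1: C, I, K, N, O, P
Level 2: A, B, E, F, G, H, J
Level 3: D, L

A, B, E, F, G, H, J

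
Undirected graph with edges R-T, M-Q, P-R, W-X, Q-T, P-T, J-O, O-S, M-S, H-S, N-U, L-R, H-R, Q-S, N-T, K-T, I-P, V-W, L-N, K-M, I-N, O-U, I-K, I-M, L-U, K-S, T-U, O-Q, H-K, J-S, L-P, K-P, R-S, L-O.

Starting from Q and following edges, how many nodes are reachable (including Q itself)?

BFS from Q visits: Q, M, O, S, T, I, K, J, L, U, H, R, N, P
Reachable nodes: 14 of 17 total.

14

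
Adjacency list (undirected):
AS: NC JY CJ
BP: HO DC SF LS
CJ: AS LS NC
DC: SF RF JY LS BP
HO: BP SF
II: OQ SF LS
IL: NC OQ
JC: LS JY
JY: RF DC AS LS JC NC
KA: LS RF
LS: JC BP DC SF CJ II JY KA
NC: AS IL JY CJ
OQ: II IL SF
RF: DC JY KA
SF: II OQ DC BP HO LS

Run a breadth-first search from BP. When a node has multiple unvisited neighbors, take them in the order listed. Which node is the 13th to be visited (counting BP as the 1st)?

Visit BP; enqueue HO, DC, SF, LS → queue [HO, DC, SF, LS]
Visit HO → queue [DC, SF, LS]
Visit DC; enqueue RF, JY → queue [SF, LS, RF, JY]
Visit SF; enqueue II, OQ → queue [LS, RF, JY, II, OQ]
Visit LS; enqueue JC, CJ, KA → queue [RF, JY, II, OQ, JC, CJ, KA]
Visit RF → queue [JY, II, OQ, JC, CJ, KA]
Visit JY; enqueue AS, NC → queue [II, OQ, JC, CJ, KA, AS, NC]
Visit II → queue [OQ, JC, CJ, KA, AS, NC]
Visit OQ; enqueue IL → queue [JC, CJ, KA, AS, NC, IL]
Visit JC → queue [CJ, KA, AS, NC, IL]
Visit CJ → queue [KA, AS, NC, IL]
Visit KA → queue [AS, NC, IL]
Visit AS → queue [NC, IL]
Visit NC → queue [IL]
Visit IL → queue []

Visit order: BP, HO, DC, SF, LS, RF, JY, II, OQ, JC, CJ, KA, AS, NC, IL

AS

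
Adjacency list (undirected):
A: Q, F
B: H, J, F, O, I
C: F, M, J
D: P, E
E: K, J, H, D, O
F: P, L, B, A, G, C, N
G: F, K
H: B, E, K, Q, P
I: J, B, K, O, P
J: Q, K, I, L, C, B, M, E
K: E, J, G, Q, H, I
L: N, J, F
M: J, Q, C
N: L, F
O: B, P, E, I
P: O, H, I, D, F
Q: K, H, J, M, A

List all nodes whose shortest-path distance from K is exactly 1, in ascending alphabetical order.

Level 0: K
Level 1: E, G, H, I, J, Q
Level 2: A, B, C, D, F, L, M, O, P
Level 3: N

E, G, H, I, J, Q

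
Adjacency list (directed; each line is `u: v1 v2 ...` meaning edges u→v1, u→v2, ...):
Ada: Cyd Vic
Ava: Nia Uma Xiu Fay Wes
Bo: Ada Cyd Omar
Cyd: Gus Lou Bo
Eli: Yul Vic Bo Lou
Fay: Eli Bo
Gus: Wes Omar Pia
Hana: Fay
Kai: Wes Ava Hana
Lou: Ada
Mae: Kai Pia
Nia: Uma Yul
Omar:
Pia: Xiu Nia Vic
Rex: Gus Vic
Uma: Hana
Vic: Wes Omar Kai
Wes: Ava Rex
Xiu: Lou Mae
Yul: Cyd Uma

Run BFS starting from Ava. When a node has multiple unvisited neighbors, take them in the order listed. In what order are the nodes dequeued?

Visit Ava; enqueue Nia, Uma, Xiu, Fay, Wes → queue [Nia, Uma, Xiu, Fay, Wes]
Visit Nia; enqueue Yul → queue [Uma, Xiu, Fay, Wes, Yul]
Visit Uma; enqueue Hana → queue [Xiu, Fay, Wes, Yul, Hana]
Visit Xiu; enqueue Lou, Mae → queue [Fay, Wes, Yul, Hana, Lou, Mae]
Visit Fay; enqueue Eli, Bo → queue [Wes, Yul, Hana, Lou, Mae, Eli, Bo]
Visit Wes; enqueue Rex → queue [Yul, Hana, Lou, Mae, Eli, Bo, Rex]
Visit Yul; enqueue Cyd → queue [Hana, Lou, Mae, Eli, Bo, Rex, Cyd]
Visit Hana → queue [Lou, Mae, Eli, Bo, Rex, Cyd]
Visit Lou; enqueue Ada → queue [Mae, Eli, Bo, Rex, Cyd, Ada]
Visit Mae; enqueue Kai, Pia → queue [Eli, Bo, Rex, Cyd, Ada, Kai, Pia]
Visit Eli; enqueue Vic → queue [Bo, Rex, Cyd, Ada, Kai, Pia, Vic]
Visit Bo; enqueue Omar → queue [Rex, Cyd, Ada, Kai, Pia, Vic, Omar]
Visit Rex; enqueue Gus → queue [Cyd, Ada, Kai, Pia, Vic, Omar, Gus]
Visit Cyd → queue [Ada, Kai, Pia, Vic, Omar, Gus]
Visit Ada → queue [Kai, Pia, Vic, Omar, Gus]
Visit Kai → queue [Pia, Vic, Omar, Gus]
Visit Pia → queue [Vic, Omar, Gus]
Visit Vic → queue [Omar, Gus]
Visit Omar → queue [Gus]
Visit Gus → queue []

Ava, Nia, Uma, Xiu, Fay, Wes, Yul, Hana, Lou, Mae, Eli, Bo, Rex, Cyd, Ada, Kai, Pia, Vic, Omar, Gus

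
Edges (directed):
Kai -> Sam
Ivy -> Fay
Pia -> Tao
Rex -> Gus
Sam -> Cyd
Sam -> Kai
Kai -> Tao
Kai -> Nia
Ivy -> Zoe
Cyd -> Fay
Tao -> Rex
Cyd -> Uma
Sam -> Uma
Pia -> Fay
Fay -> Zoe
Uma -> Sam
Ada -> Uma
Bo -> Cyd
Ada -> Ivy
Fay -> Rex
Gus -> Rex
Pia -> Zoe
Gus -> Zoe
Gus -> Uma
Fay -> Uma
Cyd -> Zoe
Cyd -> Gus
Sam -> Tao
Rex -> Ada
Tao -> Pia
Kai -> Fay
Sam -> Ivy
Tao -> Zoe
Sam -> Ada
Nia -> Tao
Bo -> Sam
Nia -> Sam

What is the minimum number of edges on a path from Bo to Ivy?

Level 0: Bo
Level 1: Cyd, Sam
Level 2: Ada, Fay, Gus, Ivy, Kai, Tao, Uma, Zoe
Level 3: Nia, Pia, Rex
Ivy first appears at level 2.

2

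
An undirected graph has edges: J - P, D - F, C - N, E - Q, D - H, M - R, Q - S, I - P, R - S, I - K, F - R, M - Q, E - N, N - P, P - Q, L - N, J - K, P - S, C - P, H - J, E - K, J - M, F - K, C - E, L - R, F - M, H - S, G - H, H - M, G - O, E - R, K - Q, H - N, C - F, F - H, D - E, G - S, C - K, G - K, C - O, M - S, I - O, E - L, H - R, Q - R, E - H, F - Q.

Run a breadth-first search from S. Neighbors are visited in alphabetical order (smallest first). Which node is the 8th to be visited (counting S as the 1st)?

K

Visit S; enqueue G, H, M, P, Q, R → queue [G, H, M, P, Q, R]
Visit G; enqueue K, O → queue [H, M, P, Q, R, K, O]
Visit H; enqueue D, E, F, J, N → queue [M, P, Q, R, K, O, D, E, F, J, N]
Visit M → queue [P, Q, R, K, O, D, E, F, J, N]
Visit P; enqueue C, I → queue [Q, R, K, O, D, E, F, J, N, C, I]
Visit Q → queue [R, K, O, D, E, F, J, N, C, I]
Visit R; enqueue L → queue [K, O, D, E, F, J, N, C, I, L]
Visit K → queue [O, D, E, F, J, N, C, I, L]
Visit O → queue [D, E, F, J, N, C, I, L]
Visit D → queue [E, F, J, N, C, I, L]
Visit E → queue [F, J, N, C, I, L]
Visit F → queue [J, N, C, I, L]
Visit J → queue [N, C, I, L]
Visit N → queue [C, I, L]
Visit C → queue [I, L]
Visit I → queue [L]
Visit L → queue []

Visit order: S, G, H, M, P, Q, R, K, O, D, E, F, J, N, C, I, L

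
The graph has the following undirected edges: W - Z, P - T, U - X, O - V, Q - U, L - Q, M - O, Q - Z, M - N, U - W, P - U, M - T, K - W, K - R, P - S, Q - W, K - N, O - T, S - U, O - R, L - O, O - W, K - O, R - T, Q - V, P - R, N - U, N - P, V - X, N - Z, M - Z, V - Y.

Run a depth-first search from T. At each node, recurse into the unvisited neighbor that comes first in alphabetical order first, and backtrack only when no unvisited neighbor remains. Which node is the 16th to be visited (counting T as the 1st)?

Visit T
T → M
M → N
N → K
K → O
O → L
L → Q
Q → U
U → P
P → R
P → S
U → W
W → Z
U → X
X → V
V → Y

Visit order: T, M, N, K, O, L, Q, U, P, R, S, W, Z, X, V, Y

Y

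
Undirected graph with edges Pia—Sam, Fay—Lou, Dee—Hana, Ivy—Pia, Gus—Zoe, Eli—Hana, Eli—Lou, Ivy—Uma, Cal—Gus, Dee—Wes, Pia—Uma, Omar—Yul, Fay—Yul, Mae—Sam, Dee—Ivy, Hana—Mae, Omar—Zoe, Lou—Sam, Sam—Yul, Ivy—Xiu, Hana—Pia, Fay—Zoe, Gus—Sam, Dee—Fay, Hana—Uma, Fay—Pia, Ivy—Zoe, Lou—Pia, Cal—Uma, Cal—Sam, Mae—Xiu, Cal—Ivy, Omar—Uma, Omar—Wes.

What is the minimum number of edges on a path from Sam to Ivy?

2

Level 0: Sam
Level 1: Cal, Gus, Lou, Mae, Pia, Yul
Level 2: Eli, Fay, Hana, Ivy, Omar, Uma, Xiu, Zoe
Level 3: Dee, Wes
Ivy first appears at level 2.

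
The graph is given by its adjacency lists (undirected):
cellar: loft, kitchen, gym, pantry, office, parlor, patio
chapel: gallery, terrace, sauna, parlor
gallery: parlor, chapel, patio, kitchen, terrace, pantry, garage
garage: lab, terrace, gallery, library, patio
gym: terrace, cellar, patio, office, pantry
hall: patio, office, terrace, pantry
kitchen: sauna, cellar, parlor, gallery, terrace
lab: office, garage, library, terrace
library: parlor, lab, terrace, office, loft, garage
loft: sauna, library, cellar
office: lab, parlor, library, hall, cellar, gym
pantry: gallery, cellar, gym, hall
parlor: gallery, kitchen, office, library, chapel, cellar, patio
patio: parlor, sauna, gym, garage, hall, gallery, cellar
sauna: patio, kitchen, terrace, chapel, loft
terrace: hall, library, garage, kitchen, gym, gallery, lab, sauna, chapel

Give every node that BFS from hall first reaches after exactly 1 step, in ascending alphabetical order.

Level 0: hall
Level 1: office, pantry, patio, terrace
Level 2: cellar, chapel, gallery, garage, gym, kitchen, lab, library, parlor, sauna
Level 3: loft

office, pantry, patio, terrace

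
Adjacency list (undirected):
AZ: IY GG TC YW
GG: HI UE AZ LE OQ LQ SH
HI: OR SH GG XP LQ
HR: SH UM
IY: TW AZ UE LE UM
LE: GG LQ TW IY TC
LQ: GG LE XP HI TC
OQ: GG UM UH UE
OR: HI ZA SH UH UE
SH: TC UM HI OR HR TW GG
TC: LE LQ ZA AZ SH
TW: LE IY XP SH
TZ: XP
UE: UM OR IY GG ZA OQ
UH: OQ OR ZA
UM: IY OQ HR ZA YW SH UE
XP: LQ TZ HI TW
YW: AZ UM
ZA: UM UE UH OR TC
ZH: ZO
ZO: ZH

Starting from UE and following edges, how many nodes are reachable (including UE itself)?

19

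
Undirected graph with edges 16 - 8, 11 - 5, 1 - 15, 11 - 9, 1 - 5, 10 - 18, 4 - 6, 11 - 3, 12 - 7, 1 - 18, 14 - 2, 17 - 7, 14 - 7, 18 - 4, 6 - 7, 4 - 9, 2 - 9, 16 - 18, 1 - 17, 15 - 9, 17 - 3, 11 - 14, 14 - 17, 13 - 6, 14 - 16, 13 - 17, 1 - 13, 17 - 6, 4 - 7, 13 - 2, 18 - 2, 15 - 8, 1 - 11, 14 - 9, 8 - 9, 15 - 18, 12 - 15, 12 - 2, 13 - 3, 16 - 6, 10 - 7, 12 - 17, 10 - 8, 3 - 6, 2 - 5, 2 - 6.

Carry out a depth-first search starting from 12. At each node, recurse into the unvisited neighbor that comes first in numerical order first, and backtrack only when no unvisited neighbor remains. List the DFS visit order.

Visit 12
12 → 2
2 → 5
5 → 1
1 → 11
11 → 3
3 → 6
6 → 4
4 → 7
7 → 10
10 → 8
8 → 9
9 → 14
14 → 16
16 → 18
18 → 15
14 → 17
17 → 13

12, 2, 5, 1, 11, 3, 6, 4, 7, 10, 8, 9, 14, 16, 18, 15, 17, 13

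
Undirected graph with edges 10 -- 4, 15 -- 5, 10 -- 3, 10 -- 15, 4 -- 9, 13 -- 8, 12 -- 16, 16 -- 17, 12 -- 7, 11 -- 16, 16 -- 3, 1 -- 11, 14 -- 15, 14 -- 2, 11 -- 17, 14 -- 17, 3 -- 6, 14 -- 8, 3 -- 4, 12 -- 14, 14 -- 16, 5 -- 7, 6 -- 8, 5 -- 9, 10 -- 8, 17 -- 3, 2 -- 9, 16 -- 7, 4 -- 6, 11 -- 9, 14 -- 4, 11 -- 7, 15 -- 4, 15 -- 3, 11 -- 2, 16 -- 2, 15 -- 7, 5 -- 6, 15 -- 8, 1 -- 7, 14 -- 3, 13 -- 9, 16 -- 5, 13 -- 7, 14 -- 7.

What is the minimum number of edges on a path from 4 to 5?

2

Level 0: 4
Level 1: 3, 6, 9, 10, 14, 15
Level 2: 2, 5, 7, 8, 11, 12, 13, 16, 17
Level 3: 1
5 first appears at level 2.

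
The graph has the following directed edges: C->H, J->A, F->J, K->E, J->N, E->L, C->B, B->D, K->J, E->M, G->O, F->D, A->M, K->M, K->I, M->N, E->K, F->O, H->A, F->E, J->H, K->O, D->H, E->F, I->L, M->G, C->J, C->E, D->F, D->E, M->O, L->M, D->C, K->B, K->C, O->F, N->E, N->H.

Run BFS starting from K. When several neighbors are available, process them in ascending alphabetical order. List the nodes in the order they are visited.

Visit K; enqueue B, C, E, I, J, M, O → queue [B, C, E, I, J, M, O]
Visit B; enqueue D → queue [C, E, I, J, M, O, D]
Visit C; enqueue H → queue [E, I, J, M, O, D, H]
Visit E; enqueue F, L → queue [I, J, M, O, D, H, F, L]
Visit I → queue [J, M, O, D, H, F, L]
Visit J; enqueue A, N → queue [M, O, D, H, F, L, A, N]
Visit M; enqueue G → queue [O, D, H, F, L, A, N, G]
Visit O → queue [D, H, F, L, A, N, G]
Visit D → queue [H, F, L, A, N, G]
Visit H → queue [F, L, A, N, G]
Visit F → queue [L, A, N, G]
Visit L → queue [A, N, G]
Visit A → queue [N, G]
Visit N → queue [G]
Visit G → queue []

K, B, C, E, I, J, M, O, D, H, F, L, A, N, G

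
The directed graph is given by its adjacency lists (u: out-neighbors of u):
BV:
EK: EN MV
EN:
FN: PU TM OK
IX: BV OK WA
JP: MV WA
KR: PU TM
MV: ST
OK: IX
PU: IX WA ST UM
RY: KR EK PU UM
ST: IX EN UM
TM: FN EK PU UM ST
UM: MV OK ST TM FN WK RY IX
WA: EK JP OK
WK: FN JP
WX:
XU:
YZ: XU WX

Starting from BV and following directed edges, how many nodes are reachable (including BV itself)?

1

BFS from BV visits: BV
Reachable nodes: 1 of 19 total.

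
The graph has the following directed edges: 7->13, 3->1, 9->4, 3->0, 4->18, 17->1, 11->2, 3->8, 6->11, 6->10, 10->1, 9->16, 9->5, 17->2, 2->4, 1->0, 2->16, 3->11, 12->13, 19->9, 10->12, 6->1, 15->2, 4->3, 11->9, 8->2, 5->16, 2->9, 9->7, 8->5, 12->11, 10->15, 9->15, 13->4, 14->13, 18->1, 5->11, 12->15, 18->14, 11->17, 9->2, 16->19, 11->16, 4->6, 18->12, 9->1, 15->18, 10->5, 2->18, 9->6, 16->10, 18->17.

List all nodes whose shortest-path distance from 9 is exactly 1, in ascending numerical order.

1, 2, 4, 5, 6, 7, 15, 16

Level 0: 9
Level 1: 1, 2, 4, 5, 6, 7, 15, 16
Level 2: 0, 3, 10, 11, 13, 18, 19
Level 3: 8, 12, 14, 17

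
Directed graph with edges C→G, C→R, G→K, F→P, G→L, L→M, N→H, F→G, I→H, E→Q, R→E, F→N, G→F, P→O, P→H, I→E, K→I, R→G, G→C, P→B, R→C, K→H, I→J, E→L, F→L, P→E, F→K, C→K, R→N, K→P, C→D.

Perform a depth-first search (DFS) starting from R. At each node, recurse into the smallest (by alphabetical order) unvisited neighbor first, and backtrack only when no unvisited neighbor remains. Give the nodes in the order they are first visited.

R -> C -> D -> G -> F -> K -> H -> I -> E -> L -> M -> Q -> J -> P -> B -> O -> N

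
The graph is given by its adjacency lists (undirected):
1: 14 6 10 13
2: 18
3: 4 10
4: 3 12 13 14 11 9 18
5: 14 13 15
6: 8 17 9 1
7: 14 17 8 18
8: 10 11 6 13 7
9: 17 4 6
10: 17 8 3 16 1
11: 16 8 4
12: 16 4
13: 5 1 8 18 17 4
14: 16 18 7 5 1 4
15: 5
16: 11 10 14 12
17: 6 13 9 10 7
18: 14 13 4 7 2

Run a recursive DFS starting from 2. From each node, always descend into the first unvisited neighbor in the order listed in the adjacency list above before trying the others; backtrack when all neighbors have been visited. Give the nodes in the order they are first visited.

Visit 2
2 → 18
18 → 14
14 → 16
16 → 11
11 → 8
8 → 10
10 → 17
17 → 6
6 → 9
9 → 4
4 → 3
4 → 12
4 → 13
13 → 5
5 → 15
13 → 1
17 → 7

2, 18, 14, 16, 11, 8, 10, 17, 6, 9, 4, 3, 12, 13, 5, 15, 1, 7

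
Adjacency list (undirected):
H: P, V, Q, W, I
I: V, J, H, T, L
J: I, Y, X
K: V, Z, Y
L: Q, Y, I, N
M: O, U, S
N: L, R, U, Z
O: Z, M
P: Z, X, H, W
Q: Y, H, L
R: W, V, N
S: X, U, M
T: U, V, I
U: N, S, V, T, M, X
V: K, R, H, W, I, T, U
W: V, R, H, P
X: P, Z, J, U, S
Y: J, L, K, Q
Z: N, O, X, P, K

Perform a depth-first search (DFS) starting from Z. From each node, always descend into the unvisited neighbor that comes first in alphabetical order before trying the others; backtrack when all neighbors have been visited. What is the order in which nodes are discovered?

Z, K, V, H, I, J, X, P, W, R, N, L, Q, Y, U, M, O, S, T

Visit Z
Z → K
K → V
V → H
H → I
I → J
J → X
X → P
P → W
W → R
R → N
N → L
L → Q
Q → Y
N → U
U → M
M → O
M → S
U → T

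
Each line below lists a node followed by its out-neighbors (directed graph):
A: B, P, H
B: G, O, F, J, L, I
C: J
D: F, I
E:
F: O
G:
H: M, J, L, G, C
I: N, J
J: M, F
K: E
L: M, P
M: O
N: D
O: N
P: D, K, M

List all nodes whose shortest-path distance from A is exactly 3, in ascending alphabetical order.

E, N

Level 0: A
Level 1: B, H, P
Level 2: C, D, F, G, I, J, K, L, M, O
Level 3: E, N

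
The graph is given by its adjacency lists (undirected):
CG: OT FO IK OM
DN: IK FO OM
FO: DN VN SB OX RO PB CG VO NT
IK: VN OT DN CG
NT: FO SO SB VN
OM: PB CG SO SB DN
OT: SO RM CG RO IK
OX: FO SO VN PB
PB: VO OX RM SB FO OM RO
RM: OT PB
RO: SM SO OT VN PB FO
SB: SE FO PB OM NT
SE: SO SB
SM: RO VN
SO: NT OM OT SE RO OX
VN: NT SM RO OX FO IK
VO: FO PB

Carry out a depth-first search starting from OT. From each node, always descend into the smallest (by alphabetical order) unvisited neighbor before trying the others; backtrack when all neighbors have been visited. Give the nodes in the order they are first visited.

OT CG FO DN IK VN NT SB OM PB OX SO RO SM SE RM VO

Visit OT
OT → CG
CG → FO
FO → DN
DN → IK
IK → VN
VN → NT
NT → SB
SB → OM
OM → PB
PB → OX
OX → SO
SO → RO
RO → SM
SO → SE
PB → RM
PB → VO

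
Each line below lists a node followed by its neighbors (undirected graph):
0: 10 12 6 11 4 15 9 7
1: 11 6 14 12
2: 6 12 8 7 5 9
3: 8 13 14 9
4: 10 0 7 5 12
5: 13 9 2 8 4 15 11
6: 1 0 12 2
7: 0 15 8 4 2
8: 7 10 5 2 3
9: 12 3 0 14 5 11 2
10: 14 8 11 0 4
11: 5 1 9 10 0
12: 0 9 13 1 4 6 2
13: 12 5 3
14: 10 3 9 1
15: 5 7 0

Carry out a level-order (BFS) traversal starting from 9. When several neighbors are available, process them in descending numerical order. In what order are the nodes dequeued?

9 → 14 → 12 → 11 → 5 → 3 → 2 → 0 → 10 → 1 → 13 → 6 → 4 → 15 → 8 → 7

Visit 9; enqueue 14, 12, 11, 5, 3, 2, 0 → queue [14, 12, 11, 5, 3, 2, 0]
Visit 14; enqueue 10, 1 → queue [12, 11, 5, 3, 2, 0, 10, 1]
Visit 12; enqueue 13, 6, 4 → queue [11, 5, 3, 2, 0, 10, 1, 13, 6, 4]
Visit 11 → queue [5, 3, 2, 0, 10, 1, 13, 6, 4]
Visit 5; enqueue 15, 8 → queue [3, 2, 0, 10, 1, 13, 6, 4, 15, 8]
Visit 3 → queue [2, 0, 10, 1, 13, 6, 4, 15, 8]
Visit 2; enqueue 7 → queue [0, 10, 1, 13, 6, 4, 15, 8, 7]
Visit 0 → queue [10, 1, 13, 6, 4, 15, 8, 7]
Visit 10 → queue [1, 13, 6, 4, 15, 8, 7]
Visit 1 → queue [13, 6, 4, 15, 8, 7]
Visit 13 → queue [6, 4, 15, 8, 7]
Visit 6 → queue [4, 15, 8, 7]
Visit 4 → queue [15, 8, 7]
Visit 15 → queue [8, 7]
Visit 8 → queue [7]
Visit 7 → queue []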